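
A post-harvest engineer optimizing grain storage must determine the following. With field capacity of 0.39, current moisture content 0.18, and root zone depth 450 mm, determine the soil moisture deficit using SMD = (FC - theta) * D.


SMD = (FC - theta) * D
    = (0.39 - 0.18) * 450
    = 0.210 * 450
    = 94.50 mm


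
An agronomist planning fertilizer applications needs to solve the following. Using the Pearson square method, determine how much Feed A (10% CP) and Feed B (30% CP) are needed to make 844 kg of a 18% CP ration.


parts_A = CP_b - target = 30 - 18 = 12
parts_B = target - CP_a = 18 - 10 = 8
total_parts = 12 + 8 = 20
Feed A = 844 * 12 / 20 = 506.40 kg
Feed B = 844 * 8 / 20 = 337.60 kg

506.40 kg


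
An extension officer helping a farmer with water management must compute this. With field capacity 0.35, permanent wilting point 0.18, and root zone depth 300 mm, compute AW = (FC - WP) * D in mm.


AW = (FC - WP) * D
   = (0.35 - 0.18) * 300
   = 0.17 * 300
   = 51 mm


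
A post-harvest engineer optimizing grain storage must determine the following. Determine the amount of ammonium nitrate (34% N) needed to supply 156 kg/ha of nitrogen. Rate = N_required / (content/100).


Rate = N_required / (N_content / 100)
     = 156 / (34 / 100)
     = 156 / 0.34
     = 458.82 kg/ha


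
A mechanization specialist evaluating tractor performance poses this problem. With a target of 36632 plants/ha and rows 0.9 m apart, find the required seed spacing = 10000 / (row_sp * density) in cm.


spacing = 10000 / (row_sp * density)
        = 10000 / (0.9 * 36632)
        = 10000 / 32968.80
        = 0.30332 m = 30.33 cm


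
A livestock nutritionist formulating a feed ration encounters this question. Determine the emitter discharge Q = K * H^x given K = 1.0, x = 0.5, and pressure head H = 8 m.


Q = K * H^x
  = 1.0 * 8^0.5
  = 1.0 * 2.8284
  = 2.83 L/h


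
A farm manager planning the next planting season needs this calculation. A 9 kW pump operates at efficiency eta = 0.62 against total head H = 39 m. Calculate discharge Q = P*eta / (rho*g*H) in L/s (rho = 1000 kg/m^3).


Q = (P * 1000 * eta) / (rho * g * H)
  = (9 * 1000 * 0.62) / (1000 * 9.81 * 39)
  = 5580 / 382590
  = 0.01458 m^3/s = 14.58 L/s


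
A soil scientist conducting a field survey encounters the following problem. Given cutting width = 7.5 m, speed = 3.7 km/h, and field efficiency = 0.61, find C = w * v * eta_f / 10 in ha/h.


C = w * v * eta_f / 10
  = 7.5 * 3.7 * 0.61 / 10
  = 16.93 / 10
  = 1.69 ha/h


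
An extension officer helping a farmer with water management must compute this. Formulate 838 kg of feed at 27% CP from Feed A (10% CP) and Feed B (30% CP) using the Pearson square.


parts_A = CP_b - target = 30 - 27 = 3
parts_B = target - CP_a = 27 - 10 = 17
total_parts = 3 + 17 = 20
Feed A = 838 * 3 / 20 = 125.70 kg
Feed B = 838 * 17 / 20 = 712.30 kg

125.70 kg


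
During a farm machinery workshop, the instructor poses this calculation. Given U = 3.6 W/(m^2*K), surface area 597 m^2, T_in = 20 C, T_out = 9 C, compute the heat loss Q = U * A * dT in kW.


dT = 20 - (9) = 11 K
Q = U * A * dT
  = 3.6 * 597 * 11
  = 23641.20 W = 23.64 kW


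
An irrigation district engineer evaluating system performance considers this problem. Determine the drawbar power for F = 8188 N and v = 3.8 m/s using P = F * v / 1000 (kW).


P = F * v / 1000
  = 8188 * 3.8 / 1000
  = 31114.40 / 1000
  = 31.11 kW


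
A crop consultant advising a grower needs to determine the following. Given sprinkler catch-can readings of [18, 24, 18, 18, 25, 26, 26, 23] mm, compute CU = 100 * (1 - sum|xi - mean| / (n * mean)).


xbar = 178 / 8 = 22.250
sum|xi - xbar| = 25.500
CU = 100 * (1 - 25.500 / (8 * 22.250))
   = 100 * (1 - 0.1433)
   = 85.67%


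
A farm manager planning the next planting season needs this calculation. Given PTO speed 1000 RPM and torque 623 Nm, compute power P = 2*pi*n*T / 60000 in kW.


P = 2*pi*n*T / 60000
  = 2*pi * 1000 * 623 / 60000
  = 3914424.45 / 60000
  = 65.24 kW


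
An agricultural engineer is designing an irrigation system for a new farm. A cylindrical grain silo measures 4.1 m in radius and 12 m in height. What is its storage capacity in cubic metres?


V = pi * r^2 * h
  = pi * 4.1^2 * 12
  = pi * 16.81 * 12
  = 633.72 m^3


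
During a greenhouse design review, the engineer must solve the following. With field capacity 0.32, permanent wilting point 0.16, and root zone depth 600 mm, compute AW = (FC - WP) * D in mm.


AW = (FC - WP) * D
   = (0.32 - 0.16) * 600
   = 0.16 * 600
   = 96 mm


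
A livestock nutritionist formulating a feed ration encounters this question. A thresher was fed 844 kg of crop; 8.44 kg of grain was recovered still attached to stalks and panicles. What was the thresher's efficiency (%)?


eta = (total - unthreshed) / total * 100
    = (844 - 8.44) / 844 * 100
    = 835.56 / 844 * 100
    = 99%


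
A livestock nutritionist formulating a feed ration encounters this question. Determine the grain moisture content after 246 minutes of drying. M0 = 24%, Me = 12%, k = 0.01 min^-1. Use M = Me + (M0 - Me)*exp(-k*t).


M = Me + (M0 - Me) * e^(-k*t)
  = 12 + (24 - 12) * e^(-0.01*246)
  = 12 + 12 * e^(-2.460)
  = 12 + 12 * 0.08543
  = 12 + 1.0252
  = 13.03%


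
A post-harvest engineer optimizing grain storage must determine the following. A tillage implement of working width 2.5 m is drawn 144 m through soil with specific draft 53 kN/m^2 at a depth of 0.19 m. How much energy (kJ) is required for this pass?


E = k * d * w * L
  = 53 * 0.19 * 2.5 * 144
  = 3625.20 kJ


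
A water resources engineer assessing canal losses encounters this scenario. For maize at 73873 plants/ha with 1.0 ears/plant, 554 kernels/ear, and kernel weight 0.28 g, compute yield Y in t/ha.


Y = density * ears * kernels * kw
  = 73873 * 1.0 * 554 * 0.28 g/ha
  = 11459179.76 g/ha
  = 11459.18 kg/ha = 11.46 t/ha


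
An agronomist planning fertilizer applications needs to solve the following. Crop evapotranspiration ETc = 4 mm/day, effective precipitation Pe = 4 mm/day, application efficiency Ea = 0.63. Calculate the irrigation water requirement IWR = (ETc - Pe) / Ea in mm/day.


IWR = (ETc - Pe) / Ea
    = (4 - 4) / 0.63
    = 0 / 0.63
    = 0 mm/day


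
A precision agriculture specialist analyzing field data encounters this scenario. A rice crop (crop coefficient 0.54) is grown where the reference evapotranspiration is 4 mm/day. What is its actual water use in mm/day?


ETc = Kc * ET0
    = 0.54 * 4
    = 2.16 mm/day


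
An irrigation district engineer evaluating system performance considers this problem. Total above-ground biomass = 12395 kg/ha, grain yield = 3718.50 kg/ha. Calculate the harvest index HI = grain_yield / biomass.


HI = grain_yield / biomass
   = 3718.50 / 12395
   = 0.30


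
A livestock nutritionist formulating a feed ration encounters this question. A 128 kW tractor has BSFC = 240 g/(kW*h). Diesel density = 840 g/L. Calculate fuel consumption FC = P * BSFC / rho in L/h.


FC = P * BSFC / rho_fuel
   = 128 * 240 / 840
   = 30720 / 840
   = 36.57 L/h


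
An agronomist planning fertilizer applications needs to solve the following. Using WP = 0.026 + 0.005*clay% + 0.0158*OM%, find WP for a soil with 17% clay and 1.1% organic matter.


WP = 0.026 + 0.005*17 + 0.0158*1.1
   = 0.026 + 0.0850 + 0.0174
   = 0.1284


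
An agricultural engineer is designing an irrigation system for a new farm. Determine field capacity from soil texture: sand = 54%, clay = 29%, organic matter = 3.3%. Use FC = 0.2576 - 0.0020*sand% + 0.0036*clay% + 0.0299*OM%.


FC = 0.2576 - 0.0020*54 + 0.0036*29 + 0.0299*3.3
   = 0.2576 - 0.1080 + 0.1044 + 0.0987
   = 0.3527


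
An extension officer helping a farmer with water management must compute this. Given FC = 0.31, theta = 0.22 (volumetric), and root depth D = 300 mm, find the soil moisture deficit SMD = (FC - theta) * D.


SMD = (FC - theta) * D
    = (0.31 - 0.22) * 300
    = 0.090 * 300
    = 27 mm


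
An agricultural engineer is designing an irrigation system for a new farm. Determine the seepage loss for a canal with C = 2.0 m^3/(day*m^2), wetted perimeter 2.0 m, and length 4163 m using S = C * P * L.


S = C * P * L
  = 2.0 * 2.0 * 4163
  = 16652 m^3/day


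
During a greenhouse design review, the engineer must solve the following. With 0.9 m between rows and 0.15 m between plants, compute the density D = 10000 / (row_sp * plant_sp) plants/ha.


D = 10000 / (row_sp * plant_sp)
  = 10000 / (0.9 * 0.15)
  = 10000 / 0.1350
  = 74074.07 plants/ha


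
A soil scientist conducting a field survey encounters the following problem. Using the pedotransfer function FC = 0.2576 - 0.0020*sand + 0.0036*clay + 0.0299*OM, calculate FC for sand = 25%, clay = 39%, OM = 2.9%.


FC = 0.2576 - 0.0020*25 + 0.0036*39 + 0.0299*2.9
   = 0.2576 - 0.0500 + 0.1404 + 0.0867
   = 0.4347


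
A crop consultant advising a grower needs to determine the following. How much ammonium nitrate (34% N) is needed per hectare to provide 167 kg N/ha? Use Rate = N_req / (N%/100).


Rate = N_required / (N_content / 100)
     = 167 / (34 / 100)
     = 167 / 0.34
     = 491.18 kg/ha


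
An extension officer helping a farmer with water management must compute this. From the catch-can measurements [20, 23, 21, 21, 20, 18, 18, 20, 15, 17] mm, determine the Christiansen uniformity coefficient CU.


xbar = 193 / 10 = 19.300
sum|xi - xbar| = 18.400
CU = 100 * (1 - 18.400 / (10 * 19.300))
   = 100 * (1 - 0.0953)
   = 90.47%


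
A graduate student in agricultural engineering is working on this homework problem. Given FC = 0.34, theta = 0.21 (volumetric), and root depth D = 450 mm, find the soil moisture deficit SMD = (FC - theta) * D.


SMD = (FC - theta) * D
    = (0.34 - 0.21) * 450
    = 0.130 * 450
    = 58.50 mm


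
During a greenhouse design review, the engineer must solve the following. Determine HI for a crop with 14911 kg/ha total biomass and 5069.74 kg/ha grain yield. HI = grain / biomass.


HI = grain_yield / biomass
   = 5069.74 / 14911
   = 0.34


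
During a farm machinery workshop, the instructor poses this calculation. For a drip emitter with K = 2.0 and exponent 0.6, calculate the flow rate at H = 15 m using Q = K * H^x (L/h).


Q = K * H^x
  = 2.0 * 15^0.6
  = 2.0 * 5.0776
  = 10.16 L/h


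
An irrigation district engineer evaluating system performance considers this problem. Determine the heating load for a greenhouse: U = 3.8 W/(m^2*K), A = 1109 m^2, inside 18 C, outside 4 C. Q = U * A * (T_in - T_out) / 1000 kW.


dT = 18 - (4) = 14 K
Q = U * A * dT
  = 3.8 * 1109 * 14
  = 58998.80 W = 59.00 kW


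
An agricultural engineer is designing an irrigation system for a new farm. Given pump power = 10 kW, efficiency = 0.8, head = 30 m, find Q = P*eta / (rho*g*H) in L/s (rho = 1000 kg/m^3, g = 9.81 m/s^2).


Q = (P * 1000 * eta) / (rho * g * H)
  = (10 * 1000 * 0.8) / (1000 * 9.81 * 30)
  = 8000 / 294300
  = 0.02718 m^3/s = 27.18 L/s


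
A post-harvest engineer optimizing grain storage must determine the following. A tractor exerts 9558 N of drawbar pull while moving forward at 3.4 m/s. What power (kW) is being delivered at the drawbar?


P = F * v / 1000
  = 9558 * 3.4 / 1000
  = 32497.20 / 1000
  = 32.50 kW


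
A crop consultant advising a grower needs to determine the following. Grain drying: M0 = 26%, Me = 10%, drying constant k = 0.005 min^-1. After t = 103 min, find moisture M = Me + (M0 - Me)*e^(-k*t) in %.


M = Me + (M0 - Me) * e^(-k*t)
  = 10 + (26 - 10) * e^(-0.005*103)
  = 10 + 16 * e^(-0.515)
  = 10 + 16 * 0.59750
  = 10 + 9.5600
  = 19.56%


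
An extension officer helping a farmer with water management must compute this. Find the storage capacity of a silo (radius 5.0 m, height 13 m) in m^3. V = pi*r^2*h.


V = pi * r^2 * h
  = pi * 5.0^2 * 13
  = pi * 25 * 13
  = 1021.02 m^3


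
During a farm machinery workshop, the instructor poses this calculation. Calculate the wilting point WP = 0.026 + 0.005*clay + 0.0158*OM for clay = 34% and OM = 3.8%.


WP = 0.026 + 0.005*34 + 0.0158*3.8
   = 0.026 + 0.1700 + 0.0600
   = 0.2560


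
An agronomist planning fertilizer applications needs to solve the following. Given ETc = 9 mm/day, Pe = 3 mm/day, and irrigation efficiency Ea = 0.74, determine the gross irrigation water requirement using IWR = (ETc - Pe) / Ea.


IWR = (ETc - Pe) / Ea
    = (9 - 3) / 0.74
    = 6 / 0.74
    = 8.11 mm/day


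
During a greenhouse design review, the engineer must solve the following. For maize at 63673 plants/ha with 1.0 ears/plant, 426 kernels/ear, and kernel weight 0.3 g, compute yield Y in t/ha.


Y = density * ears * kernels * kw
  = 63673 * 1.0 * 426 * 0.3 g/ha
  = 8137409.40 g/ha
  = 8137.41 kg/ha = 8.14 t/ha


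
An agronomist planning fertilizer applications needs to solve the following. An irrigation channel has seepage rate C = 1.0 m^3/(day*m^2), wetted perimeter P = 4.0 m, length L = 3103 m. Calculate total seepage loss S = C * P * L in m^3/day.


S = C * P * L
  = 1.0 * 4.0 * 3103
  = 12412 m^3/day


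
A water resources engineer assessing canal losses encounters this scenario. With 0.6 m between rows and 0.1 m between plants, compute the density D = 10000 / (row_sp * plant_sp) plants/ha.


D = 10000 / (row_sp * plant_sp)
  = 10000 / (0.6 * 0.1)
  = 10000 / 0.0600
  = 166666.67 plants/ha


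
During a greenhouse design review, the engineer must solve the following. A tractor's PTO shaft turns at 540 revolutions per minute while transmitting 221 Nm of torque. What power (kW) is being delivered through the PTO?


P = 2*pi*n*T / 60000
  = 2*pi * 540 * 221 / 60000
  = 749835.33 / 60000
  = 12.50 kW


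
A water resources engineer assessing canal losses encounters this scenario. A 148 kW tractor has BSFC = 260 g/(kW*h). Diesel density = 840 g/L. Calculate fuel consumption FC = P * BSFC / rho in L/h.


FC = P * BSFC / rho_fuel
   = 148 * 260 / 840
   = 38480 / 840
   = 45.81 L/h


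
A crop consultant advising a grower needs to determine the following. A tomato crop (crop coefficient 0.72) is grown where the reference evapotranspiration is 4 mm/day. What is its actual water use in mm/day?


ETc = Kc * ET0
    = 0.72 * 4
    = 2.88 mm/day


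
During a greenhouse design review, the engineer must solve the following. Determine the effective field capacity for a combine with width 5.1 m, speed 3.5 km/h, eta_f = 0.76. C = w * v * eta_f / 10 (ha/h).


C = w * v * eta_f / 10
  = 5.1 * 3.5 * 0.76 / 10
  = 13.57 / 10
  = 1.36 ha/h


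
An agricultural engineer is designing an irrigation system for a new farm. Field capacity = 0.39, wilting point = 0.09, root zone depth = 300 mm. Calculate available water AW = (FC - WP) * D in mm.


AW = (FC - WP) * D
   = (0.39 - 0.09) * 300
   = 0.30 * 300
   = 90 mm


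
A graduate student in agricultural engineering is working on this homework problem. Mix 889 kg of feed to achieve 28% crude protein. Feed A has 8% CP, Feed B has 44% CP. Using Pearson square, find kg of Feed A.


parts_A = CP_b - target = 44 - 28 = 16
parts_B = target - CP_a = 28 - 8 = 20
total_parts = 16 + 20 = 36
Feed A = 889 * 16 / 36 = 395.11 kg
Feed B = 889 * 20 / 36 = 493.89 kg

395.11 kg


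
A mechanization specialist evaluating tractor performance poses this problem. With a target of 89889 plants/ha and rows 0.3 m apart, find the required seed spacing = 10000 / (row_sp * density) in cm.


spacing = 10000 / (row_sp * density)
        = 10000 / (0.3 * 89889)
        = 10000 / 26966.70
        = 0.37083 m = 37.08 cm


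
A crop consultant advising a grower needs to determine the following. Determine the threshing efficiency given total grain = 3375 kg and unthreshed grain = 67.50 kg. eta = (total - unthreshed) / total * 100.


eta = (total - unthreshed) / total * 100
    = (3375 - 67.50) / 3375 * 100
    = 3307.50 / 3375 * 100
    = 98%


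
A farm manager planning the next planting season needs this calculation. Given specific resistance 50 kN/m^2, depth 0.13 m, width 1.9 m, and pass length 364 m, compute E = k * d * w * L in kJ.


E = k * d * w * L
  = 50 * 0.13 * 1.9 * 364
  = 4495.40 kJ


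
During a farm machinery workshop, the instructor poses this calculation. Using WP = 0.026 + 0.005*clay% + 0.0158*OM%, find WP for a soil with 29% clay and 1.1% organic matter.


WP = 0.026 + 0.005*29 + 0.0158*1.1
   = 0.026 + 0.1450 + 0.0174
   = 0.1884


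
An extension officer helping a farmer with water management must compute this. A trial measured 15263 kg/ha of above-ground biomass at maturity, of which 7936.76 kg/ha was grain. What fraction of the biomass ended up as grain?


HI = grain_yield / biomass
   = 7936.76 / 15263
   = 0.52


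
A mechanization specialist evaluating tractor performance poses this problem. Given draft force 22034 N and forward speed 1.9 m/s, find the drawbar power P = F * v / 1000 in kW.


P = F * v / 1000
  = 22034 * 1.9 / 1000
  = 41864.60 / 1000
  = 41.86 kW


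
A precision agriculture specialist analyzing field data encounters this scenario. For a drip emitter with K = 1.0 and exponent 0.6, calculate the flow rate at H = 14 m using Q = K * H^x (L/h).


Q = K * H^x
  = 1.0 * 14^0.6
  = 1.0 * 4.8717
  = 4.87 L/h


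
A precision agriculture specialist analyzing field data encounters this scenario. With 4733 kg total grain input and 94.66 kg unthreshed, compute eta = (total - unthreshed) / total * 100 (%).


eta = (total - unthreshed) / total * 100
    = (4733 - 94.66) / 4733 * 100
    = 4638.34 / 4733 * 100
    = 98%


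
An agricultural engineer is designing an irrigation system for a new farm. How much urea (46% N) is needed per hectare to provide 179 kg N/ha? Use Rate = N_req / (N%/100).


Rate = N_required / (N_content / 100)
     = 179 / (46 / 100)
     = 179 / 0.46
     = 389.13 kg/ha


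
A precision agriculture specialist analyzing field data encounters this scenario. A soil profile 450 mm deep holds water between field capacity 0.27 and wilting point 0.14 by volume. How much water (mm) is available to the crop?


AW = (FC - WP) * D
   = (0.27 - 0.14) * 450
   = 0.13 * 450
   = 58.50 mm


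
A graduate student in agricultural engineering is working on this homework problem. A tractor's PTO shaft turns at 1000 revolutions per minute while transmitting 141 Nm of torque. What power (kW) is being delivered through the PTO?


P = 2*pi*n*T / 60000
  = 2*pi * 1000 * 141 / 60000
  = 885929.13 / 60000
  = 14.77 kW


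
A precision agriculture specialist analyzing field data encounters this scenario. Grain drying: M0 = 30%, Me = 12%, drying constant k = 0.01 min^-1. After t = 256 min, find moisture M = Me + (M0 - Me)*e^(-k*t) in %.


M = Me + (M0 - Me) * e^(-k*t)
  = 12 + (30 - 12) * e^(-0.01*256)
  = 12 + 18 * e^(-2.560)
  = 12 + 18 * 0.07730
  = 12 + 1.3915
  = 13.39%


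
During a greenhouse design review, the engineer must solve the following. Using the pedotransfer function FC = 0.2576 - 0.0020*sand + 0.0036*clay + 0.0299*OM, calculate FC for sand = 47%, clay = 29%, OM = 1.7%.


FC = 0.2576 - 0.0020*47 + 0.0036*29 + 0.0299*1.7
   = 0.2576 - 0.0940 + 0.1044 + 0.0508
   = 0.3188


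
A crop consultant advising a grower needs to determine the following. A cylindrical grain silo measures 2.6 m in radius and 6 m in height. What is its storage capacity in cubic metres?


V = pi * r^2 * h
  = pi * 2.6^2 * 6
  = pi * 6.76 * 6
  = 127.42 m^3


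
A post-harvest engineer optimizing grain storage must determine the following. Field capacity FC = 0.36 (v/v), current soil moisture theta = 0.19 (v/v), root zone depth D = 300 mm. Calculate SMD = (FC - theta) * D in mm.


SMD = (FC - theta) * D
    = (0.36 - 0.19) * 300
    = 0.170 * 300
    = 51 mm


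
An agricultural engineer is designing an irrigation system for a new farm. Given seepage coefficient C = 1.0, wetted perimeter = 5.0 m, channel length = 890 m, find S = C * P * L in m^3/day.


S = C * P * L
  = 1.0 * 5.0 * 890
  = 4450 m^3/day


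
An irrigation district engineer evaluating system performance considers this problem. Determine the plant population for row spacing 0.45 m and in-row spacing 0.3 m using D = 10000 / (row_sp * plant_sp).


D = 10000 / (row_sp * plant_sp)
  = 10000 / (0.45 * 0.3)
  = 10000 / 0.1350
  = 74074.07 plants/ha


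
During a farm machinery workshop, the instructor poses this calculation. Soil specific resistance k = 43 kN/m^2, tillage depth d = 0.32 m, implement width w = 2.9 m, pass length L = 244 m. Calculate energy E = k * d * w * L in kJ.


E = k * d * w * L
  = 43 * 0.32 * 2.9 * 244
  = 9736.58 kJ


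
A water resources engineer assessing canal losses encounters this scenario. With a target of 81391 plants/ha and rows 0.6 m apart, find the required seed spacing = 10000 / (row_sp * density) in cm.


spacing = 10000 / (row_sp * density)
        = 10000 / (0.6 * 81391)
        = 10000 / 48834.60
        = 0.20477 m = 20.48 cm


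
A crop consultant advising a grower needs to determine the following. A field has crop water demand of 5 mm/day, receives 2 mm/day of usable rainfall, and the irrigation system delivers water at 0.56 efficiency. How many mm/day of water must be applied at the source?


IWR = (ETc - Pe) / Ea
    = (5 - 2) / 0.56
    = 3 / 0.56
    = 5.36 mm/day


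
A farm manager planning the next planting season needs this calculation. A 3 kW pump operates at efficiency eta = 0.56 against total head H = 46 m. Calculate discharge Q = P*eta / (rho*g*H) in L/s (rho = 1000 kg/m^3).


Q = (P * 1000 * eta) / (rho * g * H)
  = (3 * 1000 * 0.56) / (1000 * 9.81 * 46)
  = 1680 / 451260
  = 0.00372 m^3/s = 3.72 L/s


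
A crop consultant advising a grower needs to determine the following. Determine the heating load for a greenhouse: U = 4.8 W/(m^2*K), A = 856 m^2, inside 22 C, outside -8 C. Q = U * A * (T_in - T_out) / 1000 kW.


dT = 22 - (-8) = 30 K
Q = U * A * dT
  = 4.8 * 856 * 30
  = 123264 W = 123.26 kW


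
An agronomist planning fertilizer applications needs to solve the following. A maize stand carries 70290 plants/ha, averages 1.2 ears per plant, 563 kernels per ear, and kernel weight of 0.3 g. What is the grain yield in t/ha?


Y = density * ears * kernels * kw
  = 70290 * 1.2 * 563 * 0.3 g/ha
  = 14246377.20 g/ha
  = 14246.38 kg/ha = 14.25 t/ha


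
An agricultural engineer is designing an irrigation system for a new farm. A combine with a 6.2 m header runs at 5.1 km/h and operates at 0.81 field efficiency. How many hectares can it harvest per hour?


C = w * v * eta_f / 10
  = 6.2 * 5.1 * 0.81 / 10
  = 25.61 / 10
  = 2.56 ha/h


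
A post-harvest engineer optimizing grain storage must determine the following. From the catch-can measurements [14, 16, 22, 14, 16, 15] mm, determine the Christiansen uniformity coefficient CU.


xbar = 97 / 6 = 16.167
sum|xi - xbar| = 11.667
CU = 100 * (1 - 11.667 / (6 * 16.167))
   = 100 * (1 - 0.1203)
   = 87.97%


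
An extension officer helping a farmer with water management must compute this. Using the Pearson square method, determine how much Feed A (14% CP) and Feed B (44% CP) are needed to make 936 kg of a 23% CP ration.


parts_A = CP_b - target = 44 - 23 = 21
parts_B = target - CP_a = 23 - 14 = 9
total_parts = 21 + 9 = 30
Feed A = 936 * 21 / 30 = 655.20 kg
Feed B = 936 * 9 / 30 = 280.80 kg

655.20 kg


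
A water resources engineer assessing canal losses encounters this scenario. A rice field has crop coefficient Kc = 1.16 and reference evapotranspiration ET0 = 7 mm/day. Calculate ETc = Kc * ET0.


ETc = Kc * ET0
    = 1.16 * 7
    = 8.12 mm/day


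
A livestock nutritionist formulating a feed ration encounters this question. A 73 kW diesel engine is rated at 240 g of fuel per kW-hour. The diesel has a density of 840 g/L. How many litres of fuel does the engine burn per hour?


FC = P * BSFC / rho_fuel
   = 73 * 240 / 840
   = 17520 / 840
   = 20.86 L/h


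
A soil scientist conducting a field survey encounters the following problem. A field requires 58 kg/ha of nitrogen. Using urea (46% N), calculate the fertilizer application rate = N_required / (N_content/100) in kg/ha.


Rate = N_required / (N_content / 100)
     = 58 / (46 / 100)
     = 58 / 0.46
     = 126.09 kg/ha


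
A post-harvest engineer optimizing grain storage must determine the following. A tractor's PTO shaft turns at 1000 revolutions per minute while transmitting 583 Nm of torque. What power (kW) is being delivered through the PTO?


P = 2*pi*n*T / 60000
  = 2*pi * 1000 * 583 / 60000
  = 3663097.03 / 60000
  = 61.05 kW


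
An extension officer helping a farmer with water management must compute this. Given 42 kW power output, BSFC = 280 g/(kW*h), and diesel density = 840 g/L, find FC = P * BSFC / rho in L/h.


FC = P * BSFC / rho_fuel
   = 42 * 280 / 840
   = 11760 / 840
   = 14 L/h


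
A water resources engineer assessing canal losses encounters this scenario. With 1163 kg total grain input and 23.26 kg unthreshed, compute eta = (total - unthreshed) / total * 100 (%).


eta = (total - unthreshed) / total * 100
    = (1163 - 23.26) / 1163 * 100
    = 1139.74 / 1163 * 100
    = 98%


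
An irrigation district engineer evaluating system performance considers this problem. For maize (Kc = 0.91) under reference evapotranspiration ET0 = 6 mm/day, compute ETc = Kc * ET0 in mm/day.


ETc = Kc * ET0
    = 0.91 * 6
    = 5.46 mm/day


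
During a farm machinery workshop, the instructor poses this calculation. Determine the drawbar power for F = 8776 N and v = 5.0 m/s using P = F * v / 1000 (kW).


P = F * v / 1000
  = 8776 * 5.0 / 1000
  = 43880 / 1000
  = 43.88 kW


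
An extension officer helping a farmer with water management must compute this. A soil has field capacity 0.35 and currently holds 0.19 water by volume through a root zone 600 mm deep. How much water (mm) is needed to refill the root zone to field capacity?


SMD = (FC - theta) * D
    = (0.35 - 0.19) * 600
    = 0.160 * 600
    = 96 mm


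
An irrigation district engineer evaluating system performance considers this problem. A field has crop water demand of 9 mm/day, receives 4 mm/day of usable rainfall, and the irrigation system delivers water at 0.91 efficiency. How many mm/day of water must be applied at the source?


IWR = (ETc - Pe) / Ea
    = (9 - 4) / 0.91
    = 5 / 0.91
    = 5.49 mm/day


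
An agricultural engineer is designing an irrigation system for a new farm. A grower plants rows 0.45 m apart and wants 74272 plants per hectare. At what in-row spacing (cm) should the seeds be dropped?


spacing = 10000 / (row_sp * density)
        = 10000 / (0.45 * 74272)
        = 10000 / 33422.40
        = 0.29920 m = 29.92 cm


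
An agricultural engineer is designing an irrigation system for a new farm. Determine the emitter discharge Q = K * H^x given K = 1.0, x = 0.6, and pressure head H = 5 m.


Q = K * H^x
  = 1.0 * 5^0.6
  = 1.0 * 2.6265
  = 2.63 L/h


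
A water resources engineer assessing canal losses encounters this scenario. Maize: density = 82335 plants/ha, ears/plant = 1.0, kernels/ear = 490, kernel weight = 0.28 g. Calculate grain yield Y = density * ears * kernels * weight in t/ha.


Y = density * ears * kernels * kw
  = 82335 * 1.0 * 490 * 0.28 g/ha
  = 11296362.00 g/ha
  = 11296.36 kg/ha = 11.30 t/ha


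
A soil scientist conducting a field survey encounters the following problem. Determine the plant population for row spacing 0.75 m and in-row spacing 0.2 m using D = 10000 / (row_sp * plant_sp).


D = 10000 / (row_sp * plant_sp)
  = 10000 / (0.75 * 0.2)
  = 10000 / 0.1500
  = 66666.67 plants/ha


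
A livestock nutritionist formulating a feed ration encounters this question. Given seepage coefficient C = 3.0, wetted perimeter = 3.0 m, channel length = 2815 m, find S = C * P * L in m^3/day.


S = C * P * L
  = 3.0 * 3.0 * 2815
  = 25335 m^3/day


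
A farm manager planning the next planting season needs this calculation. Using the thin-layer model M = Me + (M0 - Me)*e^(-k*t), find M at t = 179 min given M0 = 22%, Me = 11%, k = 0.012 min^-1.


M = Me + (M0 - Me) * e^(-k*t)
  = 11 + (22 - 11) * e^(-0.012*179)
  = 11 + 11 * e^(-2.148)
  = 11 + 11 * 0.11672
  = 11 + 1.2839
  = 12.28%


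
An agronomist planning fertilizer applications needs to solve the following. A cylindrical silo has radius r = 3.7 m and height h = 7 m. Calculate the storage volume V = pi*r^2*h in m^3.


V = pi * r^2 * h
  = pi * 3.7^2 * 7
  = pi * 13.69 * 7
  = 301.06 m^3


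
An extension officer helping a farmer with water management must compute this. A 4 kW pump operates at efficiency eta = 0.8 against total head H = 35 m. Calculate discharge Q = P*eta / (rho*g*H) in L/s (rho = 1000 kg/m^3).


Q = (P * 1000 * eta) / (rho * g * H)
  = (4 * 1000 * 0.8) / (1000 * 9.81 * 35)
  = 3200 / 343350
  = 0.00932 m^3/s = 9.32 L/s


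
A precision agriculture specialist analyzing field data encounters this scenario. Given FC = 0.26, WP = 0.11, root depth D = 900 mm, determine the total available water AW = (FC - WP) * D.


AW = (FC - WP) * D
   = (0.26 - 0.11) * 900
   = 0.15 * 900
   = 135 mm


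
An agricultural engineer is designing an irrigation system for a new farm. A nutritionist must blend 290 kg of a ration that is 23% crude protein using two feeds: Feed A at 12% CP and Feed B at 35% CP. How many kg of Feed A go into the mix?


parts_A = CP_b - target = 35 - 23 = 12
parts_B = target - CP_a = 23 - 12 = 11
total_parts = 12 + 11 = 23
Feed A = 290 * 12 / 23 = 151.30 kg
Feed B = 290 * 11 / 23 = 138.70 kg

151.30 kg


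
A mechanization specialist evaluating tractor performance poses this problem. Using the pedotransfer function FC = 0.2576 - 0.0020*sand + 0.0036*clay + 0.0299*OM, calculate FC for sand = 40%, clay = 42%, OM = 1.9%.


FC = 0.2576 - 0.0020*40 + 0.0036*42 + 0.0299*1.9
   = 0.2576 - 0.0800 + 0.1512 + 0.0568
   = 0.3856


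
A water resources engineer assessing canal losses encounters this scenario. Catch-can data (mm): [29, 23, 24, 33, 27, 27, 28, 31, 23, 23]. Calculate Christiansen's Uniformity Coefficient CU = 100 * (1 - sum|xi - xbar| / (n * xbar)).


xbar = 268 / 10 = 26.800
sum|xi - xbar| = 28.400
CU = 100 * (1 - 28.400 / (10 * 26.800))
   = 100 * (1 - 0.1060)
   = 89.40%


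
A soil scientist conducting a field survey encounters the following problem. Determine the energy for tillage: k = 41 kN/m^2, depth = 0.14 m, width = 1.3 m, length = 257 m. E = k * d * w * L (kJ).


E = k * d * w * L
  = 41 * 0.14 * 1.3 * 257
  = 1917.73 kJ


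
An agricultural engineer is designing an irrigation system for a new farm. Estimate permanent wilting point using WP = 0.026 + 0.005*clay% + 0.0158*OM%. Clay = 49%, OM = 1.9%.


WP = 0.026 + 0.005*49 + 0.0158*1.9
   = 0.026 + 0.2450 + 0.0300
   = 0.3010


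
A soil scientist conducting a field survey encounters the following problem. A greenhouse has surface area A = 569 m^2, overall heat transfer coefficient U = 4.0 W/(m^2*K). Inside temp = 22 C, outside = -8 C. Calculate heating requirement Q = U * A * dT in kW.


dT = 22 - (-8) = 30 K
Q = U * A * dT
  = 4.0 * 569 * 30
  = 68280 W = 68.28 kW


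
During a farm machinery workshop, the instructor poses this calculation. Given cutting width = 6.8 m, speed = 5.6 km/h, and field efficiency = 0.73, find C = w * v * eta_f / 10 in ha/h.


C = w * v * eta_f / 10
  = 6.8 * 5.6 * 0.73 / 10
  = 27.80 / 10
  = 2.78 ha/h


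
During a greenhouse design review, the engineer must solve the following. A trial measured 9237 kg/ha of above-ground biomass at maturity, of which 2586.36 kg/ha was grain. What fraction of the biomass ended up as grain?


HI = grain_yield / biomass
   = 2586.36 / 9237
   = 0.28


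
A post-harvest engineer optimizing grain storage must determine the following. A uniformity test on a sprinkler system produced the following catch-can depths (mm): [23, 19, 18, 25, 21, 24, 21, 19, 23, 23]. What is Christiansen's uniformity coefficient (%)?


xbar = 216 / 10 = 21.600
sum|xi - xbar| = 20
CU = 100 * (1 - 20 / (10 * 21.600))
   = 100 * (1 - 0.0926)
   = 90.74%


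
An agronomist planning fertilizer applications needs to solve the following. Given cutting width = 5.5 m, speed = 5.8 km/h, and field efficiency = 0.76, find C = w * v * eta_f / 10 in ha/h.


C = w * v * eta_f / 10
  = 5.5 * 5.8 * 0.76 / 10
  = 24.24 / 10
  = 2.42 ha/h


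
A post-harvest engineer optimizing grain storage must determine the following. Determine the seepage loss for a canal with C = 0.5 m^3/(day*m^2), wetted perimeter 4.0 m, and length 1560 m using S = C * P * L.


S = C * P * L
  = 0.5 * 4.0 * 1560
  = 3120 m^3/day


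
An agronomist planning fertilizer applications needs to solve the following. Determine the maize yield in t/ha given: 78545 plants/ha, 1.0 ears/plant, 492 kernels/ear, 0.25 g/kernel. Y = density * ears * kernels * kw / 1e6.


Y = density * ears * kernels * kw
  = 78545 * 1.0 * 492 * 0.25 g/ha
  = 9661035 g/ha
  = 9661.04 kg/ha = 9.66 t/ha


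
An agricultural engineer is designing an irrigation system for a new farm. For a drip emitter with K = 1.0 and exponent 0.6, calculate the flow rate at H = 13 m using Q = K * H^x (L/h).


Q = K * H^x
  = 1.0 * 13^0.6
  = 1.0 * 4.6598
  = 4.66 L/h


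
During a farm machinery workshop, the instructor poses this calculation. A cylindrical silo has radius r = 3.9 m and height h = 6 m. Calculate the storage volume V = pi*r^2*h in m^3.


V = pi * r^2 * h
  = pi * 3.9^2 * 6
  = pi * 15.21 * 6
  = 286.70 m^3


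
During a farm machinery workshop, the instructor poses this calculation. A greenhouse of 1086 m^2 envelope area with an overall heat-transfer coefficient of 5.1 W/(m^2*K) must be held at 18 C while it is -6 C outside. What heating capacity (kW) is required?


dT = 18 - (-6) = 24 K
Q = U * A * dT
  = 5.1 * 1086 * 24
  = 132926.40 W = 132.93 kW


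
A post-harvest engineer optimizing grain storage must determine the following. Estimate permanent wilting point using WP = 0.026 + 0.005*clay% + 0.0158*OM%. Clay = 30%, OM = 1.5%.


WP = 0.026 + 0.005*30 + 0.0158*1.5
   = 0.026 + 0.1500 + 0.0237
   = 0.1997


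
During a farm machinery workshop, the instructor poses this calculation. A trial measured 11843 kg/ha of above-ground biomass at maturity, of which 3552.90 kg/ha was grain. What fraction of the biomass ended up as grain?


HI = grain_yield / biomass
   = 3552.90 / 11843
   = 0.30


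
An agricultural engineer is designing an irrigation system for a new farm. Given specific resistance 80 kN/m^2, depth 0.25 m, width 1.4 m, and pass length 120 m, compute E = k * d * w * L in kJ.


E = k * d * w * L
  = 80 * 0.25 * 1.4 * 120
  = 3360 kJ


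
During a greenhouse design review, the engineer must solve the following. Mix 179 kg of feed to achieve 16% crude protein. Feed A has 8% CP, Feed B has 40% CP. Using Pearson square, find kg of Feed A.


parts_A = CP_b - target = 40 - 16 = 24
parts_B = target - CP_a = 16 - 8 = 8
total_parts = 24 + 8 = 32
Feed A = 179 * 24 / 32 = 134.25 kg
Feed B = 179 * 8 / 32 = 44.75 kg

134.25 kg


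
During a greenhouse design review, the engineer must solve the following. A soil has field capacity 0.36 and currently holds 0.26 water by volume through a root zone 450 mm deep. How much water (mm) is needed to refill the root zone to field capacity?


SMD = (FC - theta) * D
    = (0.36 - 0.26) * 450
    = 0.100 * 450
    = 45 mm


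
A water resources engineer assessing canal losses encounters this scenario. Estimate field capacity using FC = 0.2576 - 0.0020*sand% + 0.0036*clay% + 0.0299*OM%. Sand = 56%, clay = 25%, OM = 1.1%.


FC = 0.2576 - 0.0020*56 + 0.0036*25 + 0.0299*1.1
   = 0.2576 - 0.1120 + 0.0900 + 0.0329
   = 0.2685


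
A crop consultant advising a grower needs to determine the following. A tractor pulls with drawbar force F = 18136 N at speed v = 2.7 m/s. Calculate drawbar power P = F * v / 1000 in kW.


P = F * v / 1000
  = 18136 * 2.7 / 1000
  = 48967.20 / 1000
  = 48.97 kW


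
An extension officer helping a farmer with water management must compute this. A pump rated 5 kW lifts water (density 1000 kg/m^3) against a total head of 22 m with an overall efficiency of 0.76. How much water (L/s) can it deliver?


Q = (P * 1000 * eta) / (rho * g * H)
  = (5 * 1000 * 0.76) / (1000 * 9.81 * 22)
  = 3800 / 215820
  = 0.01761 m^3/s = 17.61 L/s


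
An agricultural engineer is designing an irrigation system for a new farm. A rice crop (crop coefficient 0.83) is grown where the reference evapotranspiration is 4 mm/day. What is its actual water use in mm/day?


ETc = Kc * ET0
    = 0.83 * 4
    = 3.32 mm/day


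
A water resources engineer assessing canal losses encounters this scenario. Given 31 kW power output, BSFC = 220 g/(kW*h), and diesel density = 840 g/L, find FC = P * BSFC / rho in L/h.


FC = P * BSFC / rho_fuel
   = 31 * 220 / 840
   = 6820 / 840
   = 8.12 L/h


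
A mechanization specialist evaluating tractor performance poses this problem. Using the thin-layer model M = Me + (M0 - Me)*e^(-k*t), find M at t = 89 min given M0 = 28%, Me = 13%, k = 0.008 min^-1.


M = Me + (M0 - Me) * e^(-k*t)
  = 13 + (28 - 13) * e^(-0.008*89)
  = 13 + 15 * e^(-0.712)
  = 13 + 15 * 0.49066
  = 13 + 7.3599
  = 20.36%


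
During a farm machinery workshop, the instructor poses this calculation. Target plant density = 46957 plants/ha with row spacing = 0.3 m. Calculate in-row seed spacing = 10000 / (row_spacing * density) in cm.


spacing = 10000 / (row_sp * density)
        = 10000 / (0.3 * 46957)
        = 10000 / 14087.10
        = 0.70987 m = 70.99 cm


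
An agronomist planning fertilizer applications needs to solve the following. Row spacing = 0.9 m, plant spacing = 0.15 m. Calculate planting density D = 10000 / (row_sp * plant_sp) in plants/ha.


D = 10000 / (row_sp * plant_sp)
  = 10000 / (0.9 * 0.15)
  = 10000 / 0.1350
  = 74074.07 plants/ha


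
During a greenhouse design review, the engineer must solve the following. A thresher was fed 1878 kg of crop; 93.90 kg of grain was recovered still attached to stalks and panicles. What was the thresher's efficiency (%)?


eta = (total - unthreshed) / total * 100
    = (1878 - 93.90) / 1878 * 100
    = 1784.10 / 1878 * 100
    = 95%


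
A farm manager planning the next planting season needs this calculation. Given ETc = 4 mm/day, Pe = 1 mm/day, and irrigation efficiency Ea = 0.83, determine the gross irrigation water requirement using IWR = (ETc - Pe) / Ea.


IWR = (ETc - Pe) / Ea
    = (4 - 1) / 0.83
    = 3 / 0.83
    = 3.61 mm/day


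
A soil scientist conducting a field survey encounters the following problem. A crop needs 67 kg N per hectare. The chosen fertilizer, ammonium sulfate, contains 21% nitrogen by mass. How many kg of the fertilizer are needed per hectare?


Rate = N_required / (N_content / 100)
     = 67 / (21 / 100)
     = 67 / 0.21
     = 319.05 kg/ha


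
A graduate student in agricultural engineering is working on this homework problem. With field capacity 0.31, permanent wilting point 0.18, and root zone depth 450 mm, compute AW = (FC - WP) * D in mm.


AW = (FC - WP) * D
   = (0.31 - 0.18) * 450
   = 0.13 * 450
   = 58.50 mm


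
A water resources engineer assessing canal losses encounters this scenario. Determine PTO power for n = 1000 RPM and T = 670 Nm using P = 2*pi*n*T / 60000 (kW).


P = 2*pi*n*T / 60000
  = 2*pi * 1000 * 670 / 60000
  = 4209734.16 / 60000
  = 70.16 kW


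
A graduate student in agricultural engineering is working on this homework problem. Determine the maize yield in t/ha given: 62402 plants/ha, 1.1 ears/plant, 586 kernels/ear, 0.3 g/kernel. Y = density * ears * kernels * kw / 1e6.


Y = density * ears * kernels * kw
  = 62402 * 1.1 * 586 * 0.3 g/ha
  = 12067298.76 g/ha
  = 12067.30 kg/ha = 12.07 t/ha
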